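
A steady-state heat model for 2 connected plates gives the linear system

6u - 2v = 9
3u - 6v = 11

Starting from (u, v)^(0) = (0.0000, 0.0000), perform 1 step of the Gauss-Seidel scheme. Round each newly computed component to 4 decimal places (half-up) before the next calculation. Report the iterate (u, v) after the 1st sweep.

(1.5000, -1.0833)

Iteration 1:
  u = (9 - (-2)·0.0000) / (6) = 1.5000
  v = (11 - (3)·1.5000) / (-6) = -1.0833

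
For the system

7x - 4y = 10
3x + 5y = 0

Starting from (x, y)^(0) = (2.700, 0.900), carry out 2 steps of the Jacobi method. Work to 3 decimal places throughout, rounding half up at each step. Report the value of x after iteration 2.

0.503

Iteration 1:
  x = (10 - (-4)·0.900) / (7) = 1.943
  y = (0 - (3)·2.700) / (5) = -1.620
Iteration 2:
  x = (10 - (-4)·-1.620) / (7) = 0.503
  y = (0 - (3)·1.943) / (5) = -1.166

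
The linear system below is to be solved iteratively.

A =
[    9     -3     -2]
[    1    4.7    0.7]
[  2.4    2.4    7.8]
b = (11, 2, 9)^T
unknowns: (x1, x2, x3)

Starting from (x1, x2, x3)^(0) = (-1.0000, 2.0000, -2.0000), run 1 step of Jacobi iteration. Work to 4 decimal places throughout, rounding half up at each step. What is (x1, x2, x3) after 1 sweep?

(1.4444, 0.9362, 0.8462)

Iteration 1:
  x1 = (11 - (-3)·2.0000 - (-2)·-2.0000) / (9) = 1.4444
  x2 = (2 - (1)·-1.0000 - (0.7)·-2.0000) / (4.7) = 0.9362
  x3 = (9 - (2.4)·-1.0000 - (2.4)·2.0000) / (7.8) = 0.8462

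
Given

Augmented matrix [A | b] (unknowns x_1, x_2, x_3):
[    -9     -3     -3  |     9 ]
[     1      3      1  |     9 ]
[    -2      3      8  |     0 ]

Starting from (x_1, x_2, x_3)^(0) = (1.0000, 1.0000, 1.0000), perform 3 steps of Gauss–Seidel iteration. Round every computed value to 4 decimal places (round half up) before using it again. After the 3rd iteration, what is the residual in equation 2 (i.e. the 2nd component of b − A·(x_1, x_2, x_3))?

0.1037

Iteration 1:
  x_1 = (9 - (-3)·1.0000 - (-3)·1.0000) / (-9) = -1.6667
  x_2 = (9 - (1)·-1.6667 - (1)·1.0000) / (3) = 3.2222
  x_3 = (0 - (-2)·-1.6667 - (3)·3.2222) / (8) = -1.6250
Iteration 2:
  x_1 = (9 - (-3)·3.2222 - (-3)·-1.6250) / (-9) = -1.5324
  x_2 = (9 - (1)·-1.5324 - (1)·-1.6250) / (3) = 4.0525
  x_3 = (0 - (-2)·-1.5324 - (3)·4.0525) / (8) = -1.9028
Iteration 3:
  x_1 = (9 - (-3)·4.0525 - (-3)·-1.9028) / (-9) = -1.7166
  x_2 = (9 - (1)·-1.7166 - (1)·-1.9028) / (3) = 4.2065
  x_3 = (0 - (-2)·-1.7166 - (3)·4.2065) / (8) = -2.0066
Residual b − A·x = (0.1503, 0.1037, 0.0001)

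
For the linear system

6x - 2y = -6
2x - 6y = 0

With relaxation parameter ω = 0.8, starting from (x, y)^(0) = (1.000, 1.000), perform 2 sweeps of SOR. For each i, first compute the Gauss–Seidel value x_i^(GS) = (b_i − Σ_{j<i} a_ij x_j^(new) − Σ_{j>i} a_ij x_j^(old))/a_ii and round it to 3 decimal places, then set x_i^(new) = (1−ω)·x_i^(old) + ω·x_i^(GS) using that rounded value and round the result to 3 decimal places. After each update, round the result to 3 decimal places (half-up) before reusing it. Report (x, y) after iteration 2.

(-0.837, -0.201)

Iteration 1:
  x: GS value = (-6 - (-2)·1.000) / (6) = -0.667;  x ← (1−ω)·1.000 + ω·-0.667 = -0.334
  y: GS value = (0 - (2)·-0.334) / (-6) = -0.111;  y ← (1−ω)·1.000 + ω·-0.111 = 0.111
Iteration 2:
  x: GS value = (-6 - (-2)·0.111) / (6) = -0.963;  x ← (1−ω)·-0.334 + ω·-0.963 = -0.837
  y: GS value = (0 - (2)·-0.837) / (-6) = -0.279;  y ← (1−ω)·0.111 + ω·-0.279 = -0.201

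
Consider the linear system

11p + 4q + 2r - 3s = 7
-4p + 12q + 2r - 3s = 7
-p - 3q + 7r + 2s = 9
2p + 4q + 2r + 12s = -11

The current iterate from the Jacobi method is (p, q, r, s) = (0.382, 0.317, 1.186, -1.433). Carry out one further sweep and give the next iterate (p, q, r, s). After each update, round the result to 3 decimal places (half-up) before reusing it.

One sweep:
  p = (7 - (4)·0.317 - (2)·1.186 - (-3)·-1.433) / (11) = -0.085
  q = (7 - (-4)·0.382 - (2)·1.186 - (-3)·-1.433) / (12) = 0.155
  r = (9 - (-1)·0.382 - (-3)·0.317 - (2)·-1.433) / (7) = 1.886
  s = (-11 - (2)·0.382 - (4)·0.317 - (2)·1.186) / (12) = -1.284

(-0.085, 0.155, 1.886, -1.284)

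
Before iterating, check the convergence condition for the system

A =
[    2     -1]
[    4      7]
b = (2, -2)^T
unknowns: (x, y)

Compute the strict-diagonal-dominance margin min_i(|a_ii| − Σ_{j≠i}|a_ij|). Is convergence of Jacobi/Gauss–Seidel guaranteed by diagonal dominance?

row 1: |2| − (1) = 1
row 2: |7| − (4) = 3
minimum over rows = 1 → strictly diagonally dominant (convergence guaranteed)

1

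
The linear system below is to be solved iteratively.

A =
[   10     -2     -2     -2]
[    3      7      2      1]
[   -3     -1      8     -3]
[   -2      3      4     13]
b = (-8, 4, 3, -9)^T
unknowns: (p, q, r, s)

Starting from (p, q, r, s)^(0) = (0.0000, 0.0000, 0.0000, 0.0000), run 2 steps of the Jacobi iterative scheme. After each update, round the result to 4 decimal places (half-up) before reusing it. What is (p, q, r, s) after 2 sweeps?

Iteration 1:
  p = (-8 - (-2)·0.0000 - (-2)·0.0000 - (-2)·0.0000) / (10) = -0.8000
  q = (4 - (3)·0.0000 - (2)·0.0000 - (1)·0.0000) / (7) = 0.5714
  r = (3 - (-3)·0.0000 - (-1)·0.0000 - (-3)·0.0000) / (8) = 0.3750
  s = (-9 - (-2)·0.0000 - (3)·0.0000 - (4)·0.0000) / (13) = -0.6923
Iteration 2:
  p = (-8 - (-2)·0.5714 - (-2)·0.3750 - (-2)·-0.6923) / (10) = -0.7492
  q = (4 - (3)·-0.8000 - (2)·0.3750 - (1)·-0.6923) / (7) = 0.9060
  r = (3 - (-3)·-0.8000 - (-1)·0.5714 - (-3)·-0.6923) / (8) = -0.1132
  s = (-9 - (-2)·-0.8000 - (3)·0.5714 - (4)·0.3750) / (13) = -1.0626

(-0.7492, 0.9060, -0.1132, -1.0626)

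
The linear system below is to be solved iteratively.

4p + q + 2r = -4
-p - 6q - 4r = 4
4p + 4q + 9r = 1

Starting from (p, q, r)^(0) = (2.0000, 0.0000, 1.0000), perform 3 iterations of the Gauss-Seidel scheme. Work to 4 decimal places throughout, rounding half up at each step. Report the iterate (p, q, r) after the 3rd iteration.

Iteration 1:
  p = (-4 - (1)·0.0000 - (2)·1.0000) / (4) = -1.5000
  q = (4 - (-1)·-1.5000 - (-4)·1.0000) / (-6) = -1.0833
  r = (1 - (4)·-1.5000 - (4)·-1.0833) / (9) = 1.2592
Iteration 2:
  p = (-4 - (1)·-1.0833 - (2)·1.2592) / (4) = -1.3588
  q = (4 - (-1)·-1.3588 - (-4)·1.2592) / (-6) = -1.2797
  r = (1 - (4)·-1.3588 - (4)·-1.2797) / (9) = 1.2838
Iteration 3:
  p = (-4 - (1)·-1.2797 - (2)·1.2838) / (4) = -1.3220
  q = (4 - (-1)·-1.3220 - (-4)·1.2838) / (-6) = -1.3022
  r = (1 - (4)·-1.3220 - (4)·-1.3022) / (9) = 1.2774

(-1.3220, -1.3022, 1.2774)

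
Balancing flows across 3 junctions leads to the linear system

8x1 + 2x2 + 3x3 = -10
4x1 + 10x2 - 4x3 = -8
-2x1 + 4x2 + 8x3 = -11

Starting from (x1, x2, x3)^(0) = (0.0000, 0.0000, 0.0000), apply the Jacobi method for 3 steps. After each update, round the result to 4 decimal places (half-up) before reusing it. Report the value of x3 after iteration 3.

Iteration 1:
  x1 = (-10 - (2)·0.0000 - (3)·0.0000) / (8) = -1.2500
  x2 = (-8 - (4)·0.0000 - (-4)·0.0000) / (10) = -0.8000
  x3 = (-11 - (-2)·0.0000 - (4)·0.0000) / (8) = -1.3750
Iteration 2:
  x1 = (-10 - (2)·-0.8000 - (3)·-1.3750) / (8) = -0.5344
  x2 = (-8 - (4)·-1.2500 - (-4)·-1.3750) / (10) = -0.8500
  x3 = (-11 - (-2)·-1.2500 - (4)·-0.8000) / (8) = -1.2875
Iteration 3:
  x1 = (-10 - (2)·-0.8500 - (3)·-1.2875) / (8) = -0.5547
  x2 = (-8 - (4)·-0.5344 - (-4)·-1.2875) / (10) = -1.1012
  x3 = (-11 - (-2)·-0.5344 - (4)·-0.8500) / (8) = -1.0836

-1.0836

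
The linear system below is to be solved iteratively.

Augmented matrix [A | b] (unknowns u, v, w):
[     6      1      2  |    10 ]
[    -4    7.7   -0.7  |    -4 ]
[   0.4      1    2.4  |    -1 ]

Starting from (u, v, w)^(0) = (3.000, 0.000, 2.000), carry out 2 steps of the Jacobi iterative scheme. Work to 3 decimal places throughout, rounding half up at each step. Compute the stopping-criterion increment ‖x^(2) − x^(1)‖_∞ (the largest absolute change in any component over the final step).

Iteration 1:
  u = (10 - (1)·0.000 - (2)·2.000) / (6) = 1.000
  v = (-4 - (-4)·3.000 - (-0.7)·2.000) / (7.7) = 1.221
  w = (-1 - (0.4)·3.000 - (1)·0.000) / (2.4) = -0.917
Iteration 2:
  u = (10 - (1)·1.221 - (2)·-0.917) / (6) = 1.769
  v = (-4 - (-4)·1.000 - (-0.7)·-0.917) / (7.7) = -0.083
  w = (-1 - (0.4)·1.000 - (1)·1.221) / (2.4) = -1.092
Change: (0.769, -1.304, -0.175) → max |·| = 1.304

1.304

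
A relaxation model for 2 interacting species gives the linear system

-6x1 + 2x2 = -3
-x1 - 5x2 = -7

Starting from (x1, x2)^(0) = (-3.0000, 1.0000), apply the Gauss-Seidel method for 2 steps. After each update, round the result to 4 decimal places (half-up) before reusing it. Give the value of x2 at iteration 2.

Iteration 1:
  x1 = (-3 - (2)·1.0000) / (-6) = 0.8333
  x2 = (-7 - (-1)·0.8333) / (-5) = 1.2333
Iteration 2:
  x1 = (-3 - (2)·1.2333) / (-6) = 0.9111
  x2 = (-7 - (-1)·0.9111) / (-5) = 1.2178

1.2178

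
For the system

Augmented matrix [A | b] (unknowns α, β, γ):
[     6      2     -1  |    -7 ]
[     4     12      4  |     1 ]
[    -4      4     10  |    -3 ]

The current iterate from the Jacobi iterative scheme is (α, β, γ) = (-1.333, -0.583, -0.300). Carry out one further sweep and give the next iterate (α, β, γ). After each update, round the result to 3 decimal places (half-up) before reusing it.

One sweep:
  α = (-7 - (2)·-0.583 - (-1)·-0.300) / (6) = -1.022
  β = (1 - (4)·-1.333 - (4)·-0.300) / (12) = 0.628
  γ = (-3 - (-4)·-1.333 - (4)·-0.583) / (10) = -0.600

(-1.022, 0.628, -0.600)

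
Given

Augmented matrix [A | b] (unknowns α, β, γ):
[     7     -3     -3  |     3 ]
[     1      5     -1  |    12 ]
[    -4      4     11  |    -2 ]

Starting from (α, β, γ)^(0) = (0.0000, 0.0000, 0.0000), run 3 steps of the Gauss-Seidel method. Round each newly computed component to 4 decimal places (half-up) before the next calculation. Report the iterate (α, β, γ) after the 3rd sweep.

Iteration 1:
  α = (3 - (-3)·0.0000 - (-3)·0.0000) / (7) = 0.4286
  β = (12 - (1)·0.4286 - (-1)·0.0000) / (5) = 2.3143
  γ = (-2 - (-4)·0.4286 - (4)·2.3143) / (11) = -0.8675
Iteration 2:
  α = (3 - (-3)·2.3143 - (-3)·-0.8675) / (7) = 1.0486
  β = (12 - (1)·1.0486 - (-1)·-0.8675) / (5) = 2.0168
  γ = (-2 - (-4)·1.0486 - (4)·2.0168) / (11) = -0.5339
Iteration 3:
  α = (3 - (-3)·2.0168 - (-3)·-0.5339) / (7) = 1.0641
  β = (12 - (1)·1.0641 - (-1)·-0.5339) / (5) = 2.0804
  γ = (-2 - (-4)·1.0641 - (4)·2.0804) / (11) = -0.5514

(1.0641, 2.0804, -0.5514)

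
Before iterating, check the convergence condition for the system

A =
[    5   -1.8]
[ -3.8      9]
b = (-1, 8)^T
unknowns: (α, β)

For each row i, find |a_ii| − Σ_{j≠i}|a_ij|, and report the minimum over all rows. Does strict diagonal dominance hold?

3.2

row 1: |5| − (1.8) = 3.2
row 2: |9| − (3.8) = 5.2
minimum over rows = 3.2 → strictly diagonally dominant (convergence guaranteed)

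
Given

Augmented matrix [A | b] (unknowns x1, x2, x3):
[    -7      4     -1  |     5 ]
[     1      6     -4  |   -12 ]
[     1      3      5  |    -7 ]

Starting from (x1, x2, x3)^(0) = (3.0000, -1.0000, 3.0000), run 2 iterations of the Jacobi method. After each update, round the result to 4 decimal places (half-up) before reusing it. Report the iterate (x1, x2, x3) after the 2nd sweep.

(-0.8000, -2.6476, -0.7571)

Iteration 1:
  x1 = (5 - (4)·-1.0000 - (-1)·3.0000) / (-7) = -1.7143
  x2 = (-12 - (1)·3.0000 - (-4)·3.0000) / (6) = -0.5000
  x3 = (-7 - (1)·3.0000 - (3)·-1.0000) / (5) = -1.4000
Iteration 2:
  x1 = (5 - (4)·-0.5000 - (-1)·-1.4000) / (-7) = -0.8000
  x2 = (-12 - (1)·-1.7143 - (-4)·-1.4000) / (6) = -2.6476
  x3 = (-7 - (1)·-1.7143 - (3)·-0.5000) / (5) = -0.7571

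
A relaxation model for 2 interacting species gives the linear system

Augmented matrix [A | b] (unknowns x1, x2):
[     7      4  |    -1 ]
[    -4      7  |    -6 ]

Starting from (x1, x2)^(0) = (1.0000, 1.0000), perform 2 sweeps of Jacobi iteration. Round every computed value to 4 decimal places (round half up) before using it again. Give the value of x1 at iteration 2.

Iteration 1:
  x1 = (-1 - (4)·1.0000) / (7) = -0.7143
  x2 = (-6 - (-4)·1.0000) / (7) = -0.2857
Iteration 2:
  x1 = (-1 - (4)·-0.2857) / (7) = 0.0204
  x2 = (-6 - (-4)·-0.7143) / (7) = -1.2653

0.0204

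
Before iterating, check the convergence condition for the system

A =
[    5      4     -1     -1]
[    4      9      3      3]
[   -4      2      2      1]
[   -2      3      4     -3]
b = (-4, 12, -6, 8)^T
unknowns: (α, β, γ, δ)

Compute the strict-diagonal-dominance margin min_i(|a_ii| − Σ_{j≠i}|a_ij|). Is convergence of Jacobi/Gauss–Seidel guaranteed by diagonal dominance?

row 1: |5| − (4+1+1) = -1
row 2: |9| − (4+3+3) = -1
row 3: |2| − (4+2+1) = -5
row 4: |-3| − (2+3+4) = -6
minimum over rows = -6 → not strictly diagonally dominant

-6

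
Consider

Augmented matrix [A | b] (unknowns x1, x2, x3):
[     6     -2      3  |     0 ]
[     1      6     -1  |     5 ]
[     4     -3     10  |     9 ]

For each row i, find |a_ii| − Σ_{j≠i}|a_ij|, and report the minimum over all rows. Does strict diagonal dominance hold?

1

row 1: |6| − (2+3) = 1
row 2: |6| − (1+1) = 4
row 3: |10| − (4+3) = 3
minimum over rows = 1 → strictly diagonally dominant (convergence guaranteed)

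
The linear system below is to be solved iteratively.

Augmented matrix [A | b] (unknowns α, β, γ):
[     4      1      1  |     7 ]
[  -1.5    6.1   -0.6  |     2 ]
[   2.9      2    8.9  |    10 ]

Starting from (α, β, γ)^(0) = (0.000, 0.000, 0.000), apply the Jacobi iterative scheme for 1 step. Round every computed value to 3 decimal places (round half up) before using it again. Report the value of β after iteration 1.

0.328

Iteration 1:
  α = (7 - (1)·0.000 - (1)·0.000) / (4) = 1.750
  β = (2 - (-1.5)·0.000 - (-0.6)·0.000) / (6.1) = 0.328
  γ = (10 - (2.9)·0.000 - (2)·0.000) / (8.9) = 1.124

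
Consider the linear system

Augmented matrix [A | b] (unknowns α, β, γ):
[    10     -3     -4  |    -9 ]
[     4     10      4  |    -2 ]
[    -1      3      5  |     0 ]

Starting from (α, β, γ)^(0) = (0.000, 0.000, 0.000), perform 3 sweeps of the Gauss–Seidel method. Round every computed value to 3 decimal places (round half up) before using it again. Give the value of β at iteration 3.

0.331

Iteration 1:
  α = (-9 - (-3)·0.000 - (-4)·0.000) / (10) = -0.900
  β = (-2 - (4)·-0.900 - (4)·0.000) / (10) = 0.160
  γ = (0 - (-1)·-0.900 - (3)·0.160) / (5) = -0.276
Iteration 2:
  α = (-9 - (-3)·0.160 - (-4)·-0.276) / (10) = -0.962
  β = (-2 - (4)·-0.962 - (4)·-0.276) / (10) = 0.295
  γ = (0 - (-1)·-0.962 - (3)·0.295) / (5) = -0.369
Iteration 3:
  α = (-9 - (-3)·0.295 - (-4)·-0.369) / (10) = -0.959
  β = (-2 - (4)·-0.959 - (4)·-0.369) / (10) = 0.331
  γ = (0 - (-1)·-0.959 - (3)·0.331) / (5) = -0.390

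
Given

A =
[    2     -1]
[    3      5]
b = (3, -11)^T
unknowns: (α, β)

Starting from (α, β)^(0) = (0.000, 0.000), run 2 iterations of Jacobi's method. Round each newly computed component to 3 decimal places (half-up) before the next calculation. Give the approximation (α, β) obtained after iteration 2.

(0.400, -3.100)

Iteration 1:
  α = (3 - (-1)·0.000) / (2) = 1.500
  β = (-11 - (3)·0.000) / (5) = -2.200
Iteration 2:
  α = (3 - (-1)·-2.200) / (2) = 0.400
  β = (-11 - (3)·1.500) / (5) = -3.100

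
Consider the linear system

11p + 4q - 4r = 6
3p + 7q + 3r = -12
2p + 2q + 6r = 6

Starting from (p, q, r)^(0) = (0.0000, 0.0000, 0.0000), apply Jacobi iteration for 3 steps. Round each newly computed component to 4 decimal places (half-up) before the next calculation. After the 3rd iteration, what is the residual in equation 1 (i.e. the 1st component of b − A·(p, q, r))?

1.9270

Iteration 1:
  p = (6 - (4)·0.0000 - (-4)·0.0000) / (11) = 0.5455
  q = (-12 - (3)·0.0000 - (3)·0.0000) / (7) = -1.7143
  r = (6 - (2)·0.0000 - (2)·0.0000) / (6) = 1.0000
Iteration 2:
  p = (6 - (4)·-1.7143 - (-4)·1.0000) / (11) = 1.5325
  q = (-12 - (3)·0.5455 - (3)·1.0000) / (7) = -2.3766
  r = (6 - (2)·0.5455 - (2)·-1.7143) / (6) = 1.3896
Iteration 3:
  p = (6 - (4)·-2.3766 - (-4)·1.3896) / (11) = 1.9150
  q = (-12 - (3)·1.5325 - (3)·1.3896) / (7) = -2.9666
  r = (6 - (2)·1.5325 - (2)·-2.3766) / (6) = 1.2814
Residual b − A·x = (1.9270, -0.8230, 0.4148)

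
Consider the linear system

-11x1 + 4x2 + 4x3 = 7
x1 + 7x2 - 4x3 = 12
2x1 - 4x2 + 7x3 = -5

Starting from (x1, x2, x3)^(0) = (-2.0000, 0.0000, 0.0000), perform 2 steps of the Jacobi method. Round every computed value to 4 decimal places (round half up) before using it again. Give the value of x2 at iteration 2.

1.7235

Iteration 1:
  x1 = (7 - (4)·0.0000 - (4)·0.0000) / (-11) = -0.6364
  x2 = (12 - (1)·-2.0000 - (-4)·0.0000) / (7) = 2.0000
  x3 = (-5 - (2)·-2.0000 - (-4)·0.0000) / (7) = -0.1429
Iteration 2:
  x1 = (7 - (4)·2.0000 - (4)·-0.1429) / (-11) = 0.0389
  x2 = (12 - (1)·-0.6364 - (-4)·-0.1429) / (7) = 1.7235
  x3 = (-5 - (2)·-0.6364 - (-4)·2.0000) / (7) = 0.6104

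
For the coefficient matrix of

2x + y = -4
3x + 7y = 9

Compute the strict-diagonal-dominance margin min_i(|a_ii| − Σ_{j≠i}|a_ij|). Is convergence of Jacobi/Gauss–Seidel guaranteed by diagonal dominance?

1

row 1: |2| − (1) = 1
row 2: |7| − (3) = 4
minimum over rows = 1 → strictly diagonally dominant (convergence guaranteed)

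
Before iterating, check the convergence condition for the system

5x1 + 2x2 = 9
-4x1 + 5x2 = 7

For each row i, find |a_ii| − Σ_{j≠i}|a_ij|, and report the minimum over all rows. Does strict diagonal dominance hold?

row 1: |5| − (2) = 3
row 2: |5| − (4) = 1
minimum over rows = 1 → strictly diagonally dominant (convergence guaranteed)

1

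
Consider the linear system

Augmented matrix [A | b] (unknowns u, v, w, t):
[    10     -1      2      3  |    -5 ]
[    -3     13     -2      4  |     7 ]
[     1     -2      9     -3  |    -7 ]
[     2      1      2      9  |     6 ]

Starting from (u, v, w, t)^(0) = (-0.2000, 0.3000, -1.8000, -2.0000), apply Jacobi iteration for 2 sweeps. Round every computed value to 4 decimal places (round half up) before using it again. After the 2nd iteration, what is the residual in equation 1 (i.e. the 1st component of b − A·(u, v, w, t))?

Iteration 1:
  u = (-5 - (-1)·0.3000 - (2)·-1.8000 - (3)·-2.0000) / (10) = 0.4900
  v = (7 - (-3)·-0.2000 - (-2)·-1.8000 - (4)·-2.0000) / (13) = 0.8308
  w = (-7 - (1)·-0.2000 - (-2)·0.3000 - (-3)·-2.0000) / (9) = -1.3556
  t = (6 - (2)·-0.2000 - (1)·0.3000 - (2)·-1.8000) / (9) = 1.0778
Iteration 2:
  u = (-5 - (-1)·0.8308 - (2)·-1.3556 - (3)·1.0778) / (10) = -0.4691
  v = (7 - (-3)·0.4900 - (-2)·-1.3556 - (4)·1.0778) / (13) = 0.1114
  w = (-7 - (1)·0.4900 - (-2)·0.8308 - (-3)·1.0778) / (9) = -0.2883
  t = (6 - (2)·0.4900 - (1)·0.8308 - (2)·-1.3556) / (9) = 0.7667
Residual b − A·x = (-1.9211, 0.5011, -1.4133, 0.5031)

-1.9211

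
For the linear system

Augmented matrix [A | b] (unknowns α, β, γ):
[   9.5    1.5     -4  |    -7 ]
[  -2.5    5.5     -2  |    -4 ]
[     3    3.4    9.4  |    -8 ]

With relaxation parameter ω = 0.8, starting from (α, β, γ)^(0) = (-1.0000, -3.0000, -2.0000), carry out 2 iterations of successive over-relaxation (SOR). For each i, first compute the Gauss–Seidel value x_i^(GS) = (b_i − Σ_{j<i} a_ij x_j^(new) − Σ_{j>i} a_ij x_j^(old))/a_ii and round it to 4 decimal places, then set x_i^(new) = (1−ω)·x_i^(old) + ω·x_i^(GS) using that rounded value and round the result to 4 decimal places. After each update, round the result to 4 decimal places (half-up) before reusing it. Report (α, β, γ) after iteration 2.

(-0.5942, -1.2817, -0.1942)

Iteration 1:
  α: GS value = (-7 - (1.5)·-3.0000 - (-4)·-2.0000) / (9.5) = -1.1053;  α ← (1−ω)·-1.0000 + ω·-1.1053 = -1.0842
  β: GS value = (-4 - (-2.5)·-1.0842 - (-2)·-2.0000) / (5.5) = -1.9474;  β ← (1−ω)·-3.0000 + ω·-1.9474 = -2.1579
  γ: GS value = (-8 - (3)·-1.0842 - (3.4)·-2.1579) / (9.4) = 0.2755;  γ ← (1−ω)·-2.0000 + ω·0.2755 = -0.1796
Iteration 2:
  α: GS value = (-7 - (1.5)·-2.1579 - (-4)·-0.1796) / (9.5) = -0.4717;  α ← (1−ω)·-1.0842 + ω·-0.4717 = -0.5942
  β: GS value = (-4 - (-2.5)·-0.5942 - (-2)·-0.1796) / (5.5) = -1.0627;  β ← (1−ω)·-2.1579 + ω·-1.0627 = -1.2817
  γ: GS value = (-8 - (3)·-0.5942 - (3.4)·-1.2817) / (9.4) = -0.1978;  γ ← (1−ω)·-0.1796 + ω·-0.1978 = -0.1942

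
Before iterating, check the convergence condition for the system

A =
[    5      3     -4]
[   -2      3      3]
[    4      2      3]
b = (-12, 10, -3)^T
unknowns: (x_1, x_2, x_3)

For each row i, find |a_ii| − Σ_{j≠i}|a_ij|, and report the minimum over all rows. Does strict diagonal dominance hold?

-3

row 1: |5| − (3+4) = -2
row 2: |3| − (2+3) = -2
row 3: |3| − (4+2) = -3
minimum over rows = -3 → not strictly diagonally dominant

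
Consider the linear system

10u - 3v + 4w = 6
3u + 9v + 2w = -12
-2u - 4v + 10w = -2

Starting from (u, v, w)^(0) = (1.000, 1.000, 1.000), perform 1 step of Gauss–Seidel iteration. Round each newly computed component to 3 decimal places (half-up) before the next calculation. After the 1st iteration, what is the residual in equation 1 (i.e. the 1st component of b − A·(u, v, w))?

-1.010

Iteration 1:
  u = (6 - (-3)·1.000 - (4)·1.000) / (10) = 0.500
  v = (-12 - (3)·0.500 - (2)·1.000) / (9) = -1.722
  w = (-2 - (-2)·0.500 - (-4)·-1.722) / (10) = -0.789
Residual b − A·x = (-1.010, 3.576, 0.002)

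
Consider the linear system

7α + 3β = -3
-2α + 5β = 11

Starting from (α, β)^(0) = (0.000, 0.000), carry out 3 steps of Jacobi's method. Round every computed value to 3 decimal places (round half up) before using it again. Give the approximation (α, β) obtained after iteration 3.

Iteration 1:
  α = (-3 - (3)·0.000) / (7) = -0.429
  β = (11 - (-2)·0.000) / (5) = 2.200
Iteration 2:
  α = (-3 - (3)·2.200) / (7) = -1.371
  β = (11 - (-2)·-0.429) / (5) = 2.028
Iteration 3:
  α = (-3 - (3)·2.028) / (7) = -1.298
  β = (11 - (-2)·-1.371) / (5) = 1.652

(-1.298, 1.652)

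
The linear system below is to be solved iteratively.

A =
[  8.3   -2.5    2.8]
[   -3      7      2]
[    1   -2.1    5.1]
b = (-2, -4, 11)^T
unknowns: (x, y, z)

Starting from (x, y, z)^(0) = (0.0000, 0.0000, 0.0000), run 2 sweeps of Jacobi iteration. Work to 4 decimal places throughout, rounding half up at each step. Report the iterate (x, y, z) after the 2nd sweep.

(-1.1407, -1.2910, 1.9688)

Iteration 1:
  x = (-2 - (-2.5)·0.0000 - (2.8)·0.0000) / (8.3) = -0.2410
  y = (-4 - (-3)·0.0000 - (2)·0.0000) / (7) = -0.5714
  z = (11 - (1)·0.0000 - (-2.1)·0.0000) / (5.1) = 2.1569
Iteration 2:
  x = (-2 - (-2.5)·-0.5714 - (2.8)·2.1569) / (8.3) = -1.1407
  y = (-4 - (-3)·-0.2410 - (2)·2.1569) / (7) = -1.2910
  z = (11 - (1)·-0.2410 - (-2.1)·-0.5714) / (5.1) = 1.9688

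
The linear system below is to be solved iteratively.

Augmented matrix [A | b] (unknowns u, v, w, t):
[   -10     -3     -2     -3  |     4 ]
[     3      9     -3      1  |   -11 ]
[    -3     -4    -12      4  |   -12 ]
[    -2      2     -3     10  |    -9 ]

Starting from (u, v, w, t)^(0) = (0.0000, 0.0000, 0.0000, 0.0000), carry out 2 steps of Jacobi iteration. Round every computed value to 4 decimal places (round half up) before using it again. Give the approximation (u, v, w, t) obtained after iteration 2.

Iteration 1:
  u = (4 - (-3)·0.0000 - (-2)·0.0000 - (-3)·0.0000) / (-10) = -0.4000
  v = (-11 - (3)·0.0000 - (-3)·0.0000 - (1)·0.0000) / (9) = -1.2222
  w = (-12 - (-3)·0.0000 - (-4)·0.0000 - (4)·0.0000) / (-12) = 1.0000
  t = (-9 - (-2)·0.0000 - (2)·0.0000 - (-3)·0.0000) / (10) = -0.9000
Iteration 2:
  u = (4 - (-3)·-1.2222 - (-2)·1.0000 - (-3)·-0.9000) / (-10) = 0.0367
  v = (-11 - (3)·-0.4000 - (-3)·1.0000 - (1)·-0.9000) / (9) = -0.6556
  w = (-12 - (-3)·-0.4000 - (-4)·-1.2222 - (4)·-0.9000) / (-12) = 1.2074
  t = (-9 - (-2)·-0.4000 - (2)·-1.2222 - (-3)·1.0000) / (10) = -0.4356

(0.0367, -0.6556, 1.2074, -0.4356)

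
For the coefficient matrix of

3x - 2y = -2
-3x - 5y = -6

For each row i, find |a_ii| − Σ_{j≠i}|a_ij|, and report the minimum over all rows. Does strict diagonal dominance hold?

1

row 1: |3| − (2) = 1
row 2: |-5| − (3) = 2
minimum over rows = 1 → strictly diagonally dominant (convergence guaranteed)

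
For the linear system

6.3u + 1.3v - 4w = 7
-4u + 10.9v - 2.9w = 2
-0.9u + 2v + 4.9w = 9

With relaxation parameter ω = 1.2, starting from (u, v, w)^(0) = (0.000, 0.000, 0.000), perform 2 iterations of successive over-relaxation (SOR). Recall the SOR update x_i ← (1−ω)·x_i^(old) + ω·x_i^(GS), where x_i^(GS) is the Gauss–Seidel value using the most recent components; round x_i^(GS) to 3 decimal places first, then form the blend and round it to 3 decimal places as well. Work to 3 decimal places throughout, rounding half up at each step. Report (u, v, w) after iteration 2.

(2.468, 1.816, 1.438)

Iteration 1:
  u: GS value = (7 - (1.3)·0.000 - (-4)·0.000) / (6.3) = 1.111;  u ← (1−ω)·0.000 + ω·1.111 = 1.333
  v: GS value = (2 - (-4)·1.333 - (-2.9)·0.000) / (10.9) = 0.673;  v ← (1−ω)·0.000 + ω·0.673 = 0.808
  w: GS value = (9 - (-0.9)·1.333 - (2)·0.808) / (4.9) = 1.752;  w ← (1−ω)·0.000 + ω·1.752 = 2.102
Iteration 2:
  u: GS value = (7 - (1.3)·0.808 - (-4)·2.102) / (6.3) = 2.279;  u ← (1−ω)·1.333 + ω·2.279 = 2.468
  v: GS value = (2 - (-4)·2.468 - (-2.9)·2.102) / (10.9) = 1.648;  v ← (1−ω)·0.808 + ω·1.648 = 1.816
  w: GS value = (9 - (-0.9)·2.468 - (2)·1.816) / (4.9) = 1.549;  w ← (1−ω)·2.102 + ω·1.549 = 1.438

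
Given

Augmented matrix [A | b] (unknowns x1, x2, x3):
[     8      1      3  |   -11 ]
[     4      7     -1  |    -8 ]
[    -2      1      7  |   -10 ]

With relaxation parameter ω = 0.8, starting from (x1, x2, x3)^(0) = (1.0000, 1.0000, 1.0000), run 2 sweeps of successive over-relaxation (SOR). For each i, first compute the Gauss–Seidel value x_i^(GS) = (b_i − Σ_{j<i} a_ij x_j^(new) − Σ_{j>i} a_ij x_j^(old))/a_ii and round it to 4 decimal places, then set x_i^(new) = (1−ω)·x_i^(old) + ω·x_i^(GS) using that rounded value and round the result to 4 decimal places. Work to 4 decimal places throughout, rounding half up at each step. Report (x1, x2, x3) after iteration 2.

(-0.9876, -0.6056, -1.5472)

Iteration 1:
  x1: GS value = (-11 - (1)·1.0000 - (3)·1.0000) / (8) = -1.8750;  x1 ← (1−ω)·1.0000 + ω·-1.8750 = -1.3000
  x2: GS value = (-8 - (4)·-1.3000 - (-1)·1.0000) / (7) = -0.2571;  x2 ← (1−ω)·1.0000 + ω·-0.2571 = -0.0057
  x3: GS value = (-10 - (-2)·-1.3000 - (1)·-0.0057) / (7) = -1.7992;  x3 ← (1−ω)·1.0000 + ω·-1.7992 = -1.2394
Iteration 2:
  x1: GS value = (-11 - (1)·-0.0057 - (3)·-1.2394) / (8) = -0.9095;  x1 ← (1−ω)·-1.3000 + ω·-0.9095 = -0.9876
  x2: GS value = (-8 - (4)·-0.9876 - (-1)·-1.2394) / (7) = -0.7556;  x2 ← (1−ω)·-0.0057 + ω·-0.7556 = -0.6056
  x3: GS value = (-10 - (-2)·-0.9876 - (1)·-0.6056) / (7) = -1.6242;  x3 ← (1−ω)·-1.2394 + ω·-1.6242 = -1.5472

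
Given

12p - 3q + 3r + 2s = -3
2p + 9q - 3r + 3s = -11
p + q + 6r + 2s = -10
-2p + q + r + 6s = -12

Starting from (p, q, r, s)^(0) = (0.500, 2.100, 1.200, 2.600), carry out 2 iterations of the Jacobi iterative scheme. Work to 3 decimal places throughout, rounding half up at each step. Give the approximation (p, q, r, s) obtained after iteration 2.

Iteration 1:
  p = (-3 - (-3)·2.100 - (3)·1.200 - (2)·2.600) / (12) = -0.458
  q = (-11 - (2)·0.500 - (-3)·1.200 - (3)·2.600) / (9) = -1.800
  r = (-10 - (1)·0.500 - (1)·2.100 - (2)·2.600) / (6) = -2.967
  s = (-12 - (-2)·0.500 - (1)·2.100 - (1)·1.200) / (6) = -2.383
Iteration 2:
  p = (-3 - (-3)·-1.800 - (3)·-2.967 - (2)·-2.383) / (12) = 0.439
  q = (-11 - (2)·-0.458 - (-3)·-2.967 - (3)·-2.383) / (9) = -1.315
  r = (-10 - (1)·-0.458 - (1)·-1.800 - (2)·-2.383) / (6) = -0.496
  s = (-12 - (-2)·-0.458 - (1)·-1.800 - (1)·-2.967) / (6) = -1.358

(0.439, -1.315, -0.496, -1.358)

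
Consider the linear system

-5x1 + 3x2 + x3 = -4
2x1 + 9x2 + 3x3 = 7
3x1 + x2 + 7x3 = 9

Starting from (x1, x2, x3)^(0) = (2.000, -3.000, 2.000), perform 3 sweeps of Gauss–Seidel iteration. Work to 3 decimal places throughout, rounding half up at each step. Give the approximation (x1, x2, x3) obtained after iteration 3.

Iteration 1:
  x1 = (-4 - (3)·-3.000 - (1)·2.000) / (-5) = -0.600
  x2 = (7 - (2)·-0.600 - (3)·2.000) / (9) = 0.244
  x3 = (9 - (3)·-0.600 - (1)·0.244) / (7) = 1.508
Iteration 2:
  x1 = (-4 - (3)·0.244 - (1)·1.508) / (-5) = 1.248
  x2 = (7 - (2)·1.248 - (3)·1.508) / (9) = -0.002
  x3 = (9 - (3)·1.248 - (1)·-0.002) / (7) = 0.751
Iteration 3:
  x1 = (-4 - (3)·-0.002 - (1)·0.751) / (-5) = 0.949
  x2 = (7 - (2)·0.949 - (3)·0.751) / (9) = 0.317
  x3 = (9 - (3)·0.949 - (1)·0.317) / (7) = 0.834

(0.949, 0.317, 0.834)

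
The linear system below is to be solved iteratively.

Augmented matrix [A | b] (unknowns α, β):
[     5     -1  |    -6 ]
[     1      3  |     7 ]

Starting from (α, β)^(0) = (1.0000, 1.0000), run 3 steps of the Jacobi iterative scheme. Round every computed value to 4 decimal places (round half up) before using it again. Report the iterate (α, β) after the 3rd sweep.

Iteration 1:
  α = (-6 - (-1)·1.0000) / (5) = -1.0000
  β = (7 - (1)·1.0000) / (3) = 2.0000
Iteration 2:
  α = (-6 - (-1)·2.0000) / (5) = -0.8000
  β = (7 - (1)·-1.0000) / (3) = 2.6667
Iteration 3:
  α = (-6 - (-1)·2.6667) / (5) = -0.6667
  β = (7 - (1)·-0.8000) / (3) = 2.6000

(-0.6667, 2.6000)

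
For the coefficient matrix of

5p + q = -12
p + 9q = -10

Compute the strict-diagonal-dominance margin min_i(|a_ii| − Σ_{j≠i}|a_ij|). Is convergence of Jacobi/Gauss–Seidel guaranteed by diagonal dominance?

row 1: |5| − (1) = 4
row 2: |9| − (1) = 8
minimum over rows = 4 → strictly diagonally dominant (convergence guaranteed)

4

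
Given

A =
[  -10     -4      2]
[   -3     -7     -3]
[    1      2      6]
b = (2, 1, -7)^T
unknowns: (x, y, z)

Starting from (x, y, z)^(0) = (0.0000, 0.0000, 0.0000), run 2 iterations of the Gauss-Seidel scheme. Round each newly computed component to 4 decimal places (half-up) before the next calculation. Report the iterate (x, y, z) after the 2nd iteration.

(-0.4000, 0.5061, -1.2687)

Iteration 1:
  x = (2 - (-4)·0.0000 - (2)·0.0000) / (-10) = -0.2000
  y = (1 - (-3)·-0.2000 - (-3)·0.0000) / (-7) = -0.0571
  z = (-7 - (1)·-0.2000 - (2)·-0.0571) / (6) = -1.1143
Iteration 2:
  x = (2 - (-4)·-0.0571 - (2)·-1.1143) / (-10) = -0.4000
  y = (1 - (-3)·-0.4000 - (-3)·-1.1143) / (-7) = 0.5061
  z = (-7 - (1)·-0.4000 - (2)·0.5061) / (6) = -1.2687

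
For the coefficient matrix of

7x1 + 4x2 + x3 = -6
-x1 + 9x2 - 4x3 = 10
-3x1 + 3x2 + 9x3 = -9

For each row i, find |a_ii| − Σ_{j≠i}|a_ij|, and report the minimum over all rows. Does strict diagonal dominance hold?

row 1: |7| − (4+1) = 2
row 2: |9| − (1+4) = 4
row 3: |9| − (3+3) = 3
minimum over rows = 2 → strictly diagonally dominant (convergence guaranteed)

2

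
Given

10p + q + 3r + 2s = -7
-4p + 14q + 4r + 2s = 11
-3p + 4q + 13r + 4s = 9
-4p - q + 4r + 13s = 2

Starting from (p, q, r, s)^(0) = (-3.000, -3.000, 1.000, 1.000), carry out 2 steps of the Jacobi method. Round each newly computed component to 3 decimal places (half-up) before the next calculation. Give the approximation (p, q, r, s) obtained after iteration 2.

(-0.573, 0.540, 1.041, -0.351)

Iteration 1:
  p = (-7 - (1)·-3.000 - (3)·1.000 - (2)·1.000) / (10) = -0.900
  q = (11 - (-4)·-3.000 - (4)·1.000 - (2)·1.000) / (14) = -0.500
  r = (9 - (-3)·-3.000 - (4)·-3.000 - (4)·1.000) / (13) = 0.615
  s = (2 - (-4)·-3.000 - (-1)·-3.000 - (4)·1.000) / (13) = -1.308
Iteration 2:
  p = (-7 - (1)·-0.500 - (3)·0.615 - (2)·-1.308) / (10) = -0.573
  q = (11 - (-4)·-0.900 - (4)·0.615 - (2)·-1.308) / (14) = 0.540
  r = (9 - (-3)·-0.900 - (4)·-0.500 - (4)·-1.308) / (13) = 1.041
  s = (2 - (-4)·-0.900 - (-1)·-0.500 - (4)·0.615) / (13) = -0.351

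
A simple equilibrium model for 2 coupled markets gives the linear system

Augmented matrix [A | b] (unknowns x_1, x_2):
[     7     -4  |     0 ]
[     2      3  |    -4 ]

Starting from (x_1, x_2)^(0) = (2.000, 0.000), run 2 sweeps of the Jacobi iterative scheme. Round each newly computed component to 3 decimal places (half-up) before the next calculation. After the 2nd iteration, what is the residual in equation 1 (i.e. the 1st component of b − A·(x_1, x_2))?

5.336

Iteration 1:
  x_1 = (0 - (-4)·0.000) / (7) = 0.000
  x_2 = (-4 - (2)·2.000) / (3) = -2.667
Iteration 2:
  x_1 = (0 - (-4)·-2.667) / (7) = -1.524
  x_2 = (-4 - (2)·0.000) / (3) = -1.333
Residual b − A·x = (5.336, 3.047)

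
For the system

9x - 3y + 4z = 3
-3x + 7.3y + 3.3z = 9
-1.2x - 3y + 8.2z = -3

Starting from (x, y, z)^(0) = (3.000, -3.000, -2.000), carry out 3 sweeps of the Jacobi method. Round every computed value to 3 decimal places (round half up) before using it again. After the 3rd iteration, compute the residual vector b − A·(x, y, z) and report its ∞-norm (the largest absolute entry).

Iteration 1:
  x = (3 - (-3)·-3.000 - (4)·-2.000) / (9) = 0.222
  y = (9 - (-3)·3.000 - (3.3)·-2.000) / (7.3) = 3.370
  z = (-3 - (-1.2)·3.000 - (-3)·-3.000) / (8.2) = -1.024
Iteration 2:
  x = (3 - (-3)·3.370 - (4)·-1.024) / (9) = 1.912
  y = (9 - (-3)·0.222 - (3.3)·-1.024) / (7.3) = 1.787
  z = (-3 - (-1.2)·0.222 - (-3)·3.370) / (8.2) = 0.900
Iteration 3:
  x = (3 - (-3)·1.787 - (4)·0.900) / (9) = 0.529
  y = (9 - (-3)·1.912 - (3.3)·0.900) / (7.3) = 1.612
  z = (-3 - (-1.2)·1.912 - (-3)·1.787) / (8.2) = 0.568
Residual b − A·x = (0.803, -3.055, -2.187); ∞-norm = 3.055

3.055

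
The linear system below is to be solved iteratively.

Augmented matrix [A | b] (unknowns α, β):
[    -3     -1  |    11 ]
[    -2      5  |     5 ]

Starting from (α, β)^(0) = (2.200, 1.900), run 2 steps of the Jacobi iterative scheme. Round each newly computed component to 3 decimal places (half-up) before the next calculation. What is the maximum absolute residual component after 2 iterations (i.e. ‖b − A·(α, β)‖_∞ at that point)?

2.599

Iteration 1:
  α = (11 - (-1)·1.900) / (-3) = -4.300
  β = (5 - (-2)·2.200) / (5) = 1.880
Iteration 2:
  α = (11 - (-1)·1.880) / (-3) = -4.293
  β = (5 - (-2)·-4.300) / (5) = -0.720
Residual b − A·x = (-2.599, 0.014); ∞-norm = 2.599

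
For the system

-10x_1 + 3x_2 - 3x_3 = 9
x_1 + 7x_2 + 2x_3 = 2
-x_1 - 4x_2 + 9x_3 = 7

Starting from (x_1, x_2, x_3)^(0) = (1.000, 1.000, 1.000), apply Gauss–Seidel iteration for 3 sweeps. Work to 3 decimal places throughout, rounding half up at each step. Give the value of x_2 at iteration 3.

0.220

Iteration 1:
  x_1 = (9 - (3)·1.000 - (-3)·1.000) / (-10) = -0.900
  x_2 = (2 - (1)·-0.900 - (2)·1.000) / (7) = 0.129
  x_3 = (7 - (-1)·-0.900 - (-4)·0.129) / (9) = 0.735
Iteration 2:
  x_1 = (9 - (3)·0.129 - (-3)·0.735) / (-10) = -1.082
  x_2 = (2 - (1)·-1.082 - (2)·0.735) / (7) = 0.230
  x_3 = (7 - (-1)·-1.082 - (-4)·0.230) / (9) = 0.760
Iteration 3:
  x_1 = (9 - (3)·0.230 - (-3)·0.760) / (-10) = -1.059
  x_2 = (2 - (1)·-1.059 - (2)·0.760) / (7) = 0.220
  x_3 = (7 - (-1)·-1.059 - (-4)·0.220) / (9) = 0.758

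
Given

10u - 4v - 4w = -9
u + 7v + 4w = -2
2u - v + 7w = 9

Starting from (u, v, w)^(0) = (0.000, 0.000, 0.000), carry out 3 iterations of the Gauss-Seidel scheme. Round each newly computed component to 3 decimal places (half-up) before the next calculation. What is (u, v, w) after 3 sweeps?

Iteration 1:
  u = (-9 - (-4)·0.000 - (-4)·0.000) / (10) = -0.900
  v = (-2 - (1)·-0.900 - (4)·0.000) / (7) = -0.157
  w = (9 - (2)·-0.900 - (-1)·-0.157) / (7) = 1.520
Iteration 2:
  u = (-9 - (-4)·-0.157 - (-4)·1.520) / (10) = -0.355
  v = (-2 - (1)·-0.355 - (4)·1.520) / (7) = -1.104
  w = (9 - (2)·-0.355 - (-1)·-1.104) / (7) = 1.229
Iteration 3:
  u = (-9 - (-4)·-1.104 - (-4)·1.229) / (10) = -0.850
  v = (-2 - (1)·-0.850 - (4)·1.229) / (7) = -0.867
  w = (9 - (2)·-0.850 - (-1)·-0.867) / (7) = 1.405

(-0.850, -0.867, 1.405)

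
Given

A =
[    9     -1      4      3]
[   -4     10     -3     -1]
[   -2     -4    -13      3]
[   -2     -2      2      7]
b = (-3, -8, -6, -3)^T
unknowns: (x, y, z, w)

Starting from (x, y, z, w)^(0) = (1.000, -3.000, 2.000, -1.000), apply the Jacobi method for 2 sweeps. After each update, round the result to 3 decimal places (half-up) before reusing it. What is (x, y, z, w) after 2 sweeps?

(-0.243, -1.146, 0.256, -1.035)

Iteration 1:
  x = (-3 - (-1)·-3.000 - (4)·2.000 - (3)·-1.000) / (9) = -1.222
  y = (-8 - (-4)·1.000 - (-3)·2.000 - (-1)·-1.000) / (10) = 0.100
  z = (-6 - (-2)·1.000 - (-4)·-3.000 - (3)·-1.000) / (-13) = 1.000
  w = (-3 - (-2)·1.000 - (-2)·-3.000 - (2)·2.000) / (7) = -1.571
Iteration 2:
  x = (-3 - (-1)·0.100 - (4)·1.000 - (3)·-1.571) / (9) = -0.243
  y = (-8 - (-4)·-1.222 - (-3)·1.000 - (-1)·-1.571) / (10) = -1.146
  z = (-6 - (-2)·-1.222 - (-4)·0.100 - (3)·-1.571) / (-13) = 0.256
  w = (-3 - (-2)·-1.222 - (-2)·0.100 - (2)·1.000) / (7) = -1.035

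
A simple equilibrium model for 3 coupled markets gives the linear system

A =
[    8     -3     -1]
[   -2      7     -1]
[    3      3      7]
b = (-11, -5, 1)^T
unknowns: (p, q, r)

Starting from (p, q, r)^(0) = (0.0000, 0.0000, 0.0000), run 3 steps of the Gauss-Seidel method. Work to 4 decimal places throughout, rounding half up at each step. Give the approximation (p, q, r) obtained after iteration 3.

(-1.5941, -0.9871, 1.2491)

Iteration 1:
  p = (-11 - (-3)·0.0000 - (-1)·0.0000) / (8) = -1.3750
  q = (-5 - (-2)·-1.3750 - (-1)·0.0000) / (7) = -1.1071
  r = (1 - (3)·-1.3750 - (3)·-1.1071) / (7) = 1.2066
Iteration 2:
  p = (-11 - (-3)·-1.1071 - (-1)·1.2066) / (8) = -1.6393
  q = (-5 - (-2)·-1.6393 - (-1)·1.2066) / (7) = -1.0103
  r = (1 - (3)·-1.6393 - (3)·-1.0103) / (7) = 1.2784
Iteration 3:
  p = (-11 - (-3)·-1.0103 - (-1)·1.2784) / (8) = -1.5941
  q = (-5 - (-2)·-1.5941 - (-1)·1.2784) / (7) = -0.9871
  r = (1 - (3)·-1.5941 - (3)·-0.9871) / (7) = 1.2491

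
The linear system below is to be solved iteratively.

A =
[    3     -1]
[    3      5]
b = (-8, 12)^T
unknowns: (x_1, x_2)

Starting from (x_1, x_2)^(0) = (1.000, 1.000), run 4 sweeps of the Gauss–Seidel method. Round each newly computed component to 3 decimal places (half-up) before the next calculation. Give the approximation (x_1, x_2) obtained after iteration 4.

(-1.549, 3.329)

Iteration 1:
  x_1 = (-8 - (-1)·1.000) / (3) = -2.333
  x_2 = (12 - (3)·-2.333) / (5) = 3.800
Iteration 2:
  x_1 = (-8 - (-1)·3.800) / (3) = -1.400
  x_2 = (12 - (3)·-1.400) / (5) = 3.240
Iteration 3:
  x_1 = (-8 - (-1)·3.240) / (3) = -1.587
  x_2 = (12 - (3)·-1.587) / (5) = 3.352
Iteration 4:
  x_1 = (-8 - (-1)·3.352) / (3) = -1.549
  x_2 = (12 - (3)·-1.549) / (5) = 3.329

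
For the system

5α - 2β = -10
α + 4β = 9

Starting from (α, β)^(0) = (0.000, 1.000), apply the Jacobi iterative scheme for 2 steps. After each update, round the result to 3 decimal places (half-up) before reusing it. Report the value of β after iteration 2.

2.650

Iteration 1:
  α = (-10 - (-2)·1.000) / (5) = -1.600
  β = (9 - (1)·0.000) / (4) = 2.250
Iteration 2:
  α = (-10 - (-2)·2.250) / (5) = -1.100
  β = (9 - (1)·-1.600) / (4) = 2.650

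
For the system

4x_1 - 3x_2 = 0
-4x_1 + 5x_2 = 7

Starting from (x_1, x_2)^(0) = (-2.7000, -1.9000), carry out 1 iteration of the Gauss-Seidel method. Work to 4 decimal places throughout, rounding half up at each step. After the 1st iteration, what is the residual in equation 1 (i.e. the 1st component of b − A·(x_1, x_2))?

6.4800

Iteration 1:
  x_1 = (0 - (-3)·-1.9000) / (4) = -1.4250
  x_2 = (7 - (-4)·-1.4250) / (5) = 0.2600
Residual b − A·x = (6.4800, 0.0000)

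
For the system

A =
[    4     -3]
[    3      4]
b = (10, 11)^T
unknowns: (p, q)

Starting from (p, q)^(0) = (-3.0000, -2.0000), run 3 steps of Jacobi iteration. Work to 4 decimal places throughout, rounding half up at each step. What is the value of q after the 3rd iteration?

Iteration 1:
  p = (10 - (-3)·-2.0000) / (4) = 1.0000
  q = (11 - (3)·-3.0000) / (4) = 5.0000
Iteration 2:
  p = (10 - (-3)·5.0000) / (4) = 6.2500
  q = (11 - (3)·1.0000) / (4) = 2.0000
Iteration 3:
  p = (10 - (-3)·2.0000) / (4) = 4.0000
  q = (11 - (3)·6.2500) / (4) = -1.9375

-1.9375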